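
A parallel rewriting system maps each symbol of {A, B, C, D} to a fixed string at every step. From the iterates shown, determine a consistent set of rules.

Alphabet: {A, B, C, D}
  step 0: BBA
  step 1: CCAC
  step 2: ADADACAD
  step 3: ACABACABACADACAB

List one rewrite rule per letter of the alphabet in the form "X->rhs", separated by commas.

  step 2 ⇒ step 3: ADADACAD ⇒ AC·AB·AC·AB·AC·AD·AC·AB
    A ↦ AC
    C ↦ AD
    D ↦ AB
  step 0 ⇒ step 1: BBA ⇒ C·C·AC
    B ↦ C

A->AC, B->C, C->AD, D->AB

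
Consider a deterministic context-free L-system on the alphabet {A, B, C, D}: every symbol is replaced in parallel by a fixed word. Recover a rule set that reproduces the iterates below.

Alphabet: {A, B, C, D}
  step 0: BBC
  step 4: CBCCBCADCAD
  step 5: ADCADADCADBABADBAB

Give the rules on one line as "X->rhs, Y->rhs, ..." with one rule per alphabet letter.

A->B, B->C, C->AD, D->AB

  step 4 ⇒ step 5: CBCCBCADCAD ⇒ AD·C·AD·AD·C·AD·B·AB·AD·B·AB
    A ↦ B
    B ↦ C
    C ↦ AD
    D ↦ AB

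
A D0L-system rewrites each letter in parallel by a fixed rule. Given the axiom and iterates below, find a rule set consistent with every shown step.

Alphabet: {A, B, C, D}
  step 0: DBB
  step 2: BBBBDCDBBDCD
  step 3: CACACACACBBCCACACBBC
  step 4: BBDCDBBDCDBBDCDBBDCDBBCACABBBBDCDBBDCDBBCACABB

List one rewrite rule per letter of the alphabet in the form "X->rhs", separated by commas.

A->DCD, B->CA, C->BB, D->C

  step 3 ⇒ step 4: CACACACACBBCCACACBBC ⇒ BB·DCD·BB·DCD·BB·DCD·BB·DCD·BB·CA·CA·BB·BB·DCD·BB·DCD·BB·CA·CA·BB
    A ↦ DCD
    B ↦ CA
    C ↦ BB
  step 2 ⇒ step 3: BBBBDCDBBDCD ⇒ CA·CA·CA·CA·C·BB·C·CA·CA·C·BB·C
    D ↦ C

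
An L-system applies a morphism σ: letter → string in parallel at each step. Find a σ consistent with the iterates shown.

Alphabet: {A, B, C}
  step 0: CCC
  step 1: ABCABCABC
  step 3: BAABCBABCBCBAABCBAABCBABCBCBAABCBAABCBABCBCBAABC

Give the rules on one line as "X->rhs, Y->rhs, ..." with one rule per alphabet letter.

A->BC, B->BA, C->ABC

  step 0 ⇒ step 1: CCC ⇒ ABC·ABC·ABC
    C ↦ ABC
    A ↦ BC  (constrained at step 1)
    B ↦ BA  (constrained at step 1)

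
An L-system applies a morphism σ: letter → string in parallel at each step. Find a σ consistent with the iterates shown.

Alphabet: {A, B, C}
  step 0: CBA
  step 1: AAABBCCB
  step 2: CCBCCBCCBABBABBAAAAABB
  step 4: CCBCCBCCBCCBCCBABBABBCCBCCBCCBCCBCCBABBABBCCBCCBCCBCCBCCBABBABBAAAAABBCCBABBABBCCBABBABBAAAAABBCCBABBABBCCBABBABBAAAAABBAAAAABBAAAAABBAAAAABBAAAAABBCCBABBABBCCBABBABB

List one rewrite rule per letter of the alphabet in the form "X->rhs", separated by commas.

  step 1 ⇒ step 2: AAABBCCB ⇒ CCB·CCB·CCB·ABB·ABB·AA·AA·ABB
    A ↦ CCB
    B ↦ ABB
    C ↦ AA

A->CCB, B->ABB, C->AA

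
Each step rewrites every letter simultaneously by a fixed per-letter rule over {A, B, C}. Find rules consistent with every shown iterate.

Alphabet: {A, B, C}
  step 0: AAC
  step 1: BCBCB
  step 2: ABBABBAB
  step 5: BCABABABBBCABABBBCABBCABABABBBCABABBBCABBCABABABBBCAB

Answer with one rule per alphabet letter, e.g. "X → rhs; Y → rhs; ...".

A->BC, B->AB, C->B

  step 1 ⇒ step 2: BCBCB ⇒ AB·B·AB·B·AB
    B ↦ AB
    C ↦ B
  step 0 ⇒ step 1: AAC ⇒ BC·BC·B
    A ↦ BC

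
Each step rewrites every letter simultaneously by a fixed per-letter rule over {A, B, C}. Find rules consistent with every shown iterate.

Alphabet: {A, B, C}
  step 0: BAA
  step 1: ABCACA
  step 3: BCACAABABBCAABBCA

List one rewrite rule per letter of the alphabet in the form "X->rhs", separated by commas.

A->CA, B->AB, C->B

  step 0 ⇒ step 1: BAA ⇒ AB·CA·CA
    A ↦ CA
    B ↦ AB
    C ↦ B  (constrained at step 1)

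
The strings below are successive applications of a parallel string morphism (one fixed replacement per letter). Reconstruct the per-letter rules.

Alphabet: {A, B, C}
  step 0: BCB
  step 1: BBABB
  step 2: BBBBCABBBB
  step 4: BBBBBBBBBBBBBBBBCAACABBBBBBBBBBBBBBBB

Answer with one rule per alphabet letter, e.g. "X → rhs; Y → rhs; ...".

  step 1 ⇒ step 2: BBABB ⇒ BB·BB·CA·BB·BB
    A ↦ CA
    B ↦ BB
  step 0 ⇒ step 1: BCB ⇒ BB·A·BB
    C ↦ A

A->CA, B->BB, C->A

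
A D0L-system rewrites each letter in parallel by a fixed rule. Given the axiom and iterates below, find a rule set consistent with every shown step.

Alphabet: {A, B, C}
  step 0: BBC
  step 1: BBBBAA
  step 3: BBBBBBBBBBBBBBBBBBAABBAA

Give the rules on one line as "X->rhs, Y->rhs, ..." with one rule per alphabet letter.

  step 0 ⇒ step 1: BBC ⇒ BB·BB·AA
    B ↦ BB
    C ↦ AA
    A ↦ BC  (constrained at step 1)

A->BC, B->BB, C->AA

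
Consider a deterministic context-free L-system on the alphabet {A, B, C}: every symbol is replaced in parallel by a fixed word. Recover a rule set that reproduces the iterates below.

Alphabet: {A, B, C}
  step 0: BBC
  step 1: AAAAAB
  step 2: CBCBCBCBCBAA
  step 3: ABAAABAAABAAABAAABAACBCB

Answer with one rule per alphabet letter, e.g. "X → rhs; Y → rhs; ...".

  step 2 ⇒ step 3: CBCBCBCBCBAA ⇒ AB·AA·AB·AA·AB·AA·AB·AA·AB·AA·CB·CB
    A ↦ CB
    B ↦ AA
    C ↦ AB

A->CB, B->AA, C->AB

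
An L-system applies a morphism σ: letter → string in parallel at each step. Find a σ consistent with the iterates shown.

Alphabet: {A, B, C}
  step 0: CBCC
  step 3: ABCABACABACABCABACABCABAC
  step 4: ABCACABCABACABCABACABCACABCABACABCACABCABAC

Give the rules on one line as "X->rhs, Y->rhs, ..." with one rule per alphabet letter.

A->AB, B->C, C->AC

  step 3 ⇒ step 4: ABCABACABACABCABACABCABAC ⇒ AB·C·AC·AB·C·AB·AC·AB·C·AB·AC·AB·C·AC·AB·C·AB·AC·AB·C·AC·AB·C·AB·AC
    A ↦ AB
    B ↦ C
    C ↦ AC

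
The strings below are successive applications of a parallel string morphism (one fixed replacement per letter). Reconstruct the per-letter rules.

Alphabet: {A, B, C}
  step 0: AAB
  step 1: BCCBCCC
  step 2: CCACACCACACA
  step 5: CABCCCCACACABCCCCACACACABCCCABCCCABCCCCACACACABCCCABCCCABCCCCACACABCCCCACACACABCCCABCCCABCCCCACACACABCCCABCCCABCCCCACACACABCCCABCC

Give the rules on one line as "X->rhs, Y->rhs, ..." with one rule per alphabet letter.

A->BCC, B->C, C->CA

  step 1 ⇒ step 2: BCCBCCC ⇒ C·CA·CA·C·CA·CA·CA
    B ↦ C
    C ↦ CA
  step 0 ⇒ step 1: AAB ⇒ BCC·BCC·C
    A ↦ BCC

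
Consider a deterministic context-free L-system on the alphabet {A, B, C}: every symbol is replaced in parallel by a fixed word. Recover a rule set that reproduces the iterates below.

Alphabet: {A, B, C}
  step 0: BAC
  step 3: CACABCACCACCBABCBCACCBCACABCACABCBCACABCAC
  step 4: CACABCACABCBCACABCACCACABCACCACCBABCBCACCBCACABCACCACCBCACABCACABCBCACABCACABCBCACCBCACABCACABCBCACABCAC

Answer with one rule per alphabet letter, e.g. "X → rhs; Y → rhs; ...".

  step 3 ⇒ step 4: CACABCACCACCBABCBCACCBCACABCACABCBCACABCAC ⇒ CAC·AB·CAC·AB·CB·CAC·AB·CAC·CAC·AB·CAC·CAC·CB·AB·CB·CAC·CB·CAC·AB·CAC·CAC·CB·CAC·AB·CAC·AB·CB·CAC·AB·CAC·AB·CB·CAC·CB·CAC·AB·CAC·AB·CB·CAC·AB·CAC
    A ↦ AB
    B ↦ CB
    C ↦ CAC

A->AB, B->CB, C->CAC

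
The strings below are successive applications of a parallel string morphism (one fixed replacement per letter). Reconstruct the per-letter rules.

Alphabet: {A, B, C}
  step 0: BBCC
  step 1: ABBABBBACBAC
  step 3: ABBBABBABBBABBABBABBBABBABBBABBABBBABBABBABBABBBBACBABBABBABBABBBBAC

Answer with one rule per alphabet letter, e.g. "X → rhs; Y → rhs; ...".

A->B, B->ABB, C->BAC

  step 0 ⇒ step 1: BBCC ⇒ ABB·ABB·BAC·BAC
    B ↦ ABB
    C ↦ BAC
    A ↦ B  (constrained at step 1)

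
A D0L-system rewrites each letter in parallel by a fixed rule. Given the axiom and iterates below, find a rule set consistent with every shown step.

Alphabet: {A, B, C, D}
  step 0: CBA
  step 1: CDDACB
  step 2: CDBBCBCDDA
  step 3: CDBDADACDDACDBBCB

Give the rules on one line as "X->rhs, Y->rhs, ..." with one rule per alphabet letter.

A->CB, B->DA, C->CD, D->B

  step 2 ⇒ step 3: CDBBCBCDDA ⇒ CD·B·DA·DA·CD·DA·CD·B·B·CB
    A ↦ CB
    B ↦ DA
    C ↦ CD
    D ↦ B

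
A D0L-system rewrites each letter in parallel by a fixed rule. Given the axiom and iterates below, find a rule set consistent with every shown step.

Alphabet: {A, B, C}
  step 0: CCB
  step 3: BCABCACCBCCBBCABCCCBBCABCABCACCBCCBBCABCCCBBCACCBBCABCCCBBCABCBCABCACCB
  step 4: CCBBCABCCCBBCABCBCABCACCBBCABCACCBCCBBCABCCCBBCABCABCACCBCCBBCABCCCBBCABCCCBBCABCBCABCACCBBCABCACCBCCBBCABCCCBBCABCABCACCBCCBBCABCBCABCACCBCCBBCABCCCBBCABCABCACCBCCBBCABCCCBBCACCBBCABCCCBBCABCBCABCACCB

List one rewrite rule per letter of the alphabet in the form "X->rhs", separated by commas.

  step 3 ⇒ step 4: BCABCACCBCCBBCABCCCBBCABCABCACCBCCBBCABCCCBBCACCBBCABCCCBBCABCBCABCACCB ⇒ CCB·BCA·BC·CCB·BCA·BC·BCA·BCA·CCB·BCA·BCA·CCB·CCB·BCA·BC·CCB·BCA·BCA·BCA·CCB·CCB·BCA·BC·CCB·BCA·BC·CCB·BCA·BC·BCA·BCA·CCB·BCA·BCA·CCB·CCB·BCA·BC·CCB·BCA·BCA·BCA·CCB·CCB·BCA·BC·BCA·BCA·CCB·CCB·BCA·BC·CCB·BCA·BCA·BCA·CCB·CCB·BCA·BC·CCB·BCA·CCB·BCA·BC·CCB·BCA·BC·BCA·BCA·CCB
    A ↦ BC
    B ↦ CCB
    C ↦ BCA

A->BC, B->CCB, C->BCA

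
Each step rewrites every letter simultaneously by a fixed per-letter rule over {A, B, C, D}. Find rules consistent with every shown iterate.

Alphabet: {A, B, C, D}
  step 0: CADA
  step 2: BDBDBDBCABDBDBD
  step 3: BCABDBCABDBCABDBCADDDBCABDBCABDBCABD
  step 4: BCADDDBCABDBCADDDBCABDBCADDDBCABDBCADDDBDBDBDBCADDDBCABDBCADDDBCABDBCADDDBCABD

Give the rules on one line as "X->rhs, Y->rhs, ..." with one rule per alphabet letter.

  step 3 ⇒ step 4: BCABDBCABDBCABDBCADDDBCABDBCABDBCABD ⇒ BCA·D·DD·BCA·BD·BCA·D·DD·BCA·BD·BCA·D·DD·BCA·BD·BCA·D·DD·BD·BD·BD·BCA·D·DD·BCA·BD·BCA·D·DD·BCA·BD·BCA·D·DD·BCA·BD
    A ↦ DD
    B ↦ BCA
    C ↦ D
    D ↦ BD

A->DD, B->BCA, C->D, D->BD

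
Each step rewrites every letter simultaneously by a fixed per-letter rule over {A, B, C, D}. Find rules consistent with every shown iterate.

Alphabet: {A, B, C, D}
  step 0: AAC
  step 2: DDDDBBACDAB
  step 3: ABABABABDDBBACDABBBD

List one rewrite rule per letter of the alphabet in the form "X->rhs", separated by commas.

  step 2 ⇒ step 3: DDDDBBACDAB ⇒ AB·AB·AB·AB·D·D·BB·ACD·AB·BB·D
    A ↦ BB
    B ↦ D
    C ↦ ACD
    D ↦ AB

A->BB, B->D, C->ACD, D->AB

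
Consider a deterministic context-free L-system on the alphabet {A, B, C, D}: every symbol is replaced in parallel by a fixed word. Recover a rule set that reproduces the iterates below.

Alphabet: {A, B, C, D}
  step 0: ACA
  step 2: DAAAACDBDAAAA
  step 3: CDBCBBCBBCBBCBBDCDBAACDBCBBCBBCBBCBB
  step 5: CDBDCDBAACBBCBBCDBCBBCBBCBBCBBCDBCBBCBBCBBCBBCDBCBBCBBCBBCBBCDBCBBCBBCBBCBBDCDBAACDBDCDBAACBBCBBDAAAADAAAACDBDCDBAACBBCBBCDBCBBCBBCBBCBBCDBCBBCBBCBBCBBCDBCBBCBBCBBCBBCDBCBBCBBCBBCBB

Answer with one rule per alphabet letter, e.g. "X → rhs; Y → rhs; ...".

A->CBB, B->AA, C->D, D->CDB

  step 2 ⇒ step 3: DAAAACDBDAAAA ⇒ CDB·CBB·CBB·CBB·CBB·D·CDB·AA·CDB·CBB·CBB·CBB·CBB
    A ↦ CBB
    B ↦ AA
    C ↦ D
    D ↦ CDB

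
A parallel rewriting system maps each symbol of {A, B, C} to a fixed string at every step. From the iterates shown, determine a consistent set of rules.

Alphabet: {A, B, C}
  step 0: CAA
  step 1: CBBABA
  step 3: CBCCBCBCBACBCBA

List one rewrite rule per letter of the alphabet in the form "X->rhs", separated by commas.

A->BA, B->C, C->CB

  step 0 ⇒ step 1: CAA ⇒ CB·BA·BA
    A ↦ BA
    C ↦ CB
    B ↦ C  (constrained at step 1)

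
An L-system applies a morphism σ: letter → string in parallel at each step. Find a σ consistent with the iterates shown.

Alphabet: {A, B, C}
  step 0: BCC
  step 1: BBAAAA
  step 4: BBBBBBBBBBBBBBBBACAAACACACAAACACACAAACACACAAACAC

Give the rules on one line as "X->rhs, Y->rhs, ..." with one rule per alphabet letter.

A->AC, B->BB, C->AA

  step 0 ⇒ step 1: BCC ⇒ BB·AA·AA
    B ↦ BB
    C ↦ AA
    A ↦ AC  (constrained at step 1)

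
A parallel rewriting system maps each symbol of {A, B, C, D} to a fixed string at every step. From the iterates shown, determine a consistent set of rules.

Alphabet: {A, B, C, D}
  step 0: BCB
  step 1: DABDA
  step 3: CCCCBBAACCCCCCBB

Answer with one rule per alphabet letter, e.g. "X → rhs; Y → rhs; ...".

  step 0 ⇒ step 1: BCB ⇒ DA·B·DA
    B ↦ DA
    C ↦ B
    A ↦ CC  (constrained at step 1)
    D ↦ AA  (constrained at step 1)

A->CC, B->DA, C->B, D->AA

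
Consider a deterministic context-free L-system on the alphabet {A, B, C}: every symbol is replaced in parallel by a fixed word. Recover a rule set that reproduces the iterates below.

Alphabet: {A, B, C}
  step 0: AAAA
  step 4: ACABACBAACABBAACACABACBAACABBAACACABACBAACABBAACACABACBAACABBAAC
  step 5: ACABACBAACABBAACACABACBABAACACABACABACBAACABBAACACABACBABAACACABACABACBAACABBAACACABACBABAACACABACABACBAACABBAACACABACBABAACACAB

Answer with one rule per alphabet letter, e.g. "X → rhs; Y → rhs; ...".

  step 4 ⇒ step 5: ACABACBAACABBAACACABACBAACABBAACACABACBAACABBAACACABACBAACABBAAC ⇒ AC·AB·AC·BA·AC·AB·BA·AC·AC·AB·AC·BA·BA·AC·AC·AB·AC·AB·AC·BA·AC·AB·BA·AC·AC·AB·AC·BA·BA·AC·AC·AB·AC·AB·AC·BA·AC·AB·BA·AC·AC·AB·AC·BA·BA·AC·AC·AB·AC·AB·AC·BA·AC·AB·BA·AC·AC·AB·AC·BA·BA·AC·AC·AB
    A ↦ AC
    B ↦ BA
    C ↦ AB

A->AC, B->BA, C->AB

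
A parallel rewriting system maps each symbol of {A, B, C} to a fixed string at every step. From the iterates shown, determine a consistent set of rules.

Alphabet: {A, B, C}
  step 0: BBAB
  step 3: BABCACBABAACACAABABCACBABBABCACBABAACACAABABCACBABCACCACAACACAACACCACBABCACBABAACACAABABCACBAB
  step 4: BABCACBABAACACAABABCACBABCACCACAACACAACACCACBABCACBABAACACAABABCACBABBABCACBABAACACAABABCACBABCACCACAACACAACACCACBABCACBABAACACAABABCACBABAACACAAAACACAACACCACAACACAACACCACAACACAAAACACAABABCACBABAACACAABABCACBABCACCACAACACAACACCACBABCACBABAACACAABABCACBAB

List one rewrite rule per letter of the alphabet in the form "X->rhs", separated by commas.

A->CAC, B->BAB, C->AA

  step 3 ⇒ step 4: BABCACBABAACACAABABCACBABBABCACBABAACACAABABCACBABCACCACAACACAACACCACBABCACBABAACACAABABCACBAB ⇒ BAB·CAC·BAB·AA·CAC·AA·BAB·CAC·BAB·CAC·CAC·AA·CAC·AA·CAC·CAC·BAB·CAC·BAB·AA·CAC·AA·BAB·CAC·BAB·BAB·CAC·BAB·AA·CAC·AA·BAB·CAC·BAB·CAC·CAC·AA·CAC·AA·CAC·CAC·BAB·CAC·BAB·AA·CAC·AA·BAB·CAC·BAB·AA·CAC·AA·AA·CAC·AA·CAC·CAC·AA·CAC·AA·CAC·CAC·AA·CAC·AA·AA·CAC·AA·BAB·CAC·BAB·AA·CAC·AA·BAB·CAC·BAB·CAC·CAC·AA·CAC·AA·CAC·CAC·BAB·CAC·BAB·AA·CAC·AA·BAB·CAC·BAB
    A ↦ CAC
    B ↦ BAB
    C ↦ AA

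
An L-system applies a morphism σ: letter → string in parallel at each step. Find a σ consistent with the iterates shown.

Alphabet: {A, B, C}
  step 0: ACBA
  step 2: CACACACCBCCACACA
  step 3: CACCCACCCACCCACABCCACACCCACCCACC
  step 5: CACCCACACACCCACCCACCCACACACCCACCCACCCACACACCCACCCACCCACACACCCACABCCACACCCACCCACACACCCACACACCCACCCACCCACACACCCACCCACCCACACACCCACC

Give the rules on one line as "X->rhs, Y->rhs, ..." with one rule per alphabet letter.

A->CC, B->BC, C->CA

  step 2 ⇒ step 3: CACACACCBCCACACA ⇒ CA·CC·CA·CC·CA·CC·CA·CA·BC·CA·CA·CC·CA·CC·CA·CC
    A ↦ CC
    B ↦ BC
    C ↦ CA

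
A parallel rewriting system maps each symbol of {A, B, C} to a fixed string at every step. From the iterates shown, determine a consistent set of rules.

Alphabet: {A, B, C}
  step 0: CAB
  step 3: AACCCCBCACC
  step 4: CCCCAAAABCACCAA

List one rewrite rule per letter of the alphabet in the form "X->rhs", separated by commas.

A->CC, B->BC, C->A

  step 3 ⇒ step 4: AACCCCBCACC ⇒ CC·CC·A·A·A·A·BC·A·CC·A·A
    A ↦ CC
    B ↦ BC
    C ↦ A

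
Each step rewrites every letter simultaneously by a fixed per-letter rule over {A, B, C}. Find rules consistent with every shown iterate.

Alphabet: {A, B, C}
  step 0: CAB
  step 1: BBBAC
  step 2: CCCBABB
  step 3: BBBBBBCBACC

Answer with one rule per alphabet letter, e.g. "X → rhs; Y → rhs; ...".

  step 2 ⇒ step 3: CCCBABB ⇒ BB·BB·BB·C·BA·C·C
    A ↦ BA
    B ↦ C
    C ↦ BB

A->BA, B->C, C->BB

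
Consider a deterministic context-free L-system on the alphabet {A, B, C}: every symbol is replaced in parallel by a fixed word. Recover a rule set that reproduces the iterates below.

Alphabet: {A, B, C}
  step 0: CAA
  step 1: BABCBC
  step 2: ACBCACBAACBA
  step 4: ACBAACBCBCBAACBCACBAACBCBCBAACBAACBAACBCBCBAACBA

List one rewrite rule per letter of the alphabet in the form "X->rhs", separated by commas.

  step 1 ⇒ step 2: BABCBC ⇒ AC·BC·AC·BA·AC·BA
    A ↦ BC
    B ↦ AC
    C ↦ BA

A->BC, B->AC, C->BA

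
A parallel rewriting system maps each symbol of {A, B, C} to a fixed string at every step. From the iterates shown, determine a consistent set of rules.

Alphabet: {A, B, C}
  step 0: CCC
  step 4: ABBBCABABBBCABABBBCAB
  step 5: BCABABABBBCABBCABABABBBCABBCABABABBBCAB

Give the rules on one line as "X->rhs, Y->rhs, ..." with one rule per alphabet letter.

  step 4 ⇒ step 5: ABBBCABABBBCABABBBCAB ⇒ BC·AB·AB·AB·B·BC·AB·BC·AB·AB·AB·B·BC·AB·BC·AB·AB·AB·B·BC·AB
    A ↦ BC
    B ↦ AB
    C ↦ B

A->BC, B->AB, C->B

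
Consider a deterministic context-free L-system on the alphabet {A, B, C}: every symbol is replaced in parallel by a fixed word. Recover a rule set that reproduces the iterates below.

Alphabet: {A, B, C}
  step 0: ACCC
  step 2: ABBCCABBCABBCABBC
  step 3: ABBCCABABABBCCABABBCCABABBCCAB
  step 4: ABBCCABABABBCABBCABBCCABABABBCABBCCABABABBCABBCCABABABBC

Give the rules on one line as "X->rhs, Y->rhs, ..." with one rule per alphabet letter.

A->ABB, B->C, C->AB

  step 3 ⇒ step 4: ABBCCABABABBCCABABBCCABABBCCAB ⇒ ABB·C·C·AB·AB·ABB·C·ABB·C·ABB·C·C·AB·AB·ABB·C·ABB·C·C·AB·AB·ABB·C·ABB·C·C·AB·AB·ABB·C
    A ↦ ABB
    B ↦ C
    C ↦ AB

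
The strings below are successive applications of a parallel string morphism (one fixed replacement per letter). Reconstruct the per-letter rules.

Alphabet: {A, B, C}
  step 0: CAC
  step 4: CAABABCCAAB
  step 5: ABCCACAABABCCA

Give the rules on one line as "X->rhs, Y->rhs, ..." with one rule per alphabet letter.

A->C, B->A, C->AB

  step 4 ⇒ step 5: CAABABCCAAB ⇒ AB·C·C·A·C·A·AB·AB·C·C·A
    A ↦ C
    B ↦ A
    C ↦ AB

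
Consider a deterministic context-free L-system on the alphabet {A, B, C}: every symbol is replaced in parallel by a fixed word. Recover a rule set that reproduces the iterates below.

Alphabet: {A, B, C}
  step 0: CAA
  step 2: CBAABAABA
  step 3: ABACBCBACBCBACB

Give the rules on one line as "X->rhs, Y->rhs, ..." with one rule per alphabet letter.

A->CB, B->A, C->AB

  step 2 ⇒ step 3: CBAABAABA ⇒ AB·A·CB·CB·A·CB·CB·A·CB
    A ↦ CB
    B ↦ A
    C ↦ AB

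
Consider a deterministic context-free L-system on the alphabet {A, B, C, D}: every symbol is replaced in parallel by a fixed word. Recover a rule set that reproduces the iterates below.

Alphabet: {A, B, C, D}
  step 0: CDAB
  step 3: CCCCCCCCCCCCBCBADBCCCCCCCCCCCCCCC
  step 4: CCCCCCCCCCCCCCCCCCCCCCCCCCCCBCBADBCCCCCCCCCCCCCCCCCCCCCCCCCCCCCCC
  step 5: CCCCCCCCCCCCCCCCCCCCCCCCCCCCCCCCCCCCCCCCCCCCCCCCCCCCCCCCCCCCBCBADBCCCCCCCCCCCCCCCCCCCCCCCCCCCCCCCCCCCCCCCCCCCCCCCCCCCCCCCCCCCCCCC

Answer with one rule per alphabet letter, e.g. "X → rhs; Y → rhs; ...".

  step 4 ⇒ step 5: CCCCCCCCCCCCCCCCCCCCCCCCCCCCBCBADBCCCCCCCCCCCCCCCCCCCCCCCCCCCCCCC ⇒ CC·CC·CC·CC·CC·CC·CC·CC·CC·CC·CC·CC·CC·CC·CC·CC·CC·CC·CC·CC·CC·CC·CC·CC·CC·CC·CC·CC·C·CC·C·BCB·ADB·C·CC·CC·CC·CC·CC·CC·CC·CC·CC·CC·CC·CC·CC·CC·CC·CC·CC·CC·CC·CC·CC·CC·CC·CC·CC·CC·CC·CC·CC·CC·CC
    A ↦ BCB
    B ↦ C
    C ↦ CC
    D ↦ ADB

A->BCB, B->C, C->CC, D->ADB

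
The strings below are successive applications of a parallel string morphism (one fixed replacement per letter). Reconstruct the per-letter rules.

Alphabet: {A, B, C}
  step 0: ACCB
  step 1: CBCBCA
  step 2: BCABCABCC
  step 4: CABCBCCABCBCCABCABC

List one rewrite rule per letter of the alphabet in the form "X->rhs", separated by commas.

A->C, B->A, C->BC

  step 1 ⇒ step 2: CBCBCA ⇒ BC·A·BC·A·BC·C
    A ↦ C
    B ↦ A
    C ↦ BC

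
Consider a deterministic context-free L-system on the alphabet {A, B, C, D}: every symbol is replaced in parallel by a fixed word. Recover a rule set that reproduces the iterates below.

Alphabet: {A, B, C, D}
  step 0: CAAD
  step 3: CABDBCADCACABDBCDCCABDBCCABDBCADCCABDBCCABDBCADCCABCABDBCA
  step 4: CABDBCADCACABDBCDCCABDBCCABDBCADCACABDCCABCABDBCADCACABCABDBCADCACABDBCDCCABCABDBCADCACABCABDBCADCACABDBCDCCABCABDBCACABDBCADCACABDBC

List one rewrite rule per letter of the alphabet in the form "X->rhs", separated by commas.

A->DBC, B->A, C->CAB, D->DC

  step 3 ⇒ step 4: CABDBCADCACABDBCDCCABDBCCABDBCADCCABDBCCABDBCADCCABCABDBCA ⇒ CAB·DBC·A·DC·A·CAB·DBC·DC·CAB·DBC·CAB·DBC·A·DC·A·CAB·DC·CAB·CAB·DBC·A·DC·A·CAB·CAB·DBC·A·DC·A·CAB·DBC·DC·CAB·CAB·DBC·A·DC·A·CAB·CAB·DBC·A·DC·A·CAB·DBC·DC·CAB·CAB·DBC·A·CAB·DBC·A·DC·A·CAB·DBC
    A ↦ DBC
    B ↦ A
    C ↦ CAB
    D ↦ DC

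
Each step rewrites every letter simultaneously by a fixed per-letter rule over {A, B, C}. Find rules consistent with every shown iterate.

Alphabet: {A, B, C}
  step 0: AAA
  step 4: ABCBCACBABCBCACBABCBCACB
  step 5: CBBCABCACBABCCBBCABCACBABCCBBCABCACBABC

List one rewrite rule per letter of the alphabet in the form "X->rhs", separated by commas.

  step 4 ⇒ step 5: ABCBCACBABCBCACBABCBCACB ⇒ CB·BC·A·BC·A·CB·A·BC·CB·BC·A·BC·A·CB·A·BC·CB·BC·A·BC·A·CB·A·BC
    A ↦ CB
    B ↦ BC
    C ↦ A

A->CB, B->BC, C->A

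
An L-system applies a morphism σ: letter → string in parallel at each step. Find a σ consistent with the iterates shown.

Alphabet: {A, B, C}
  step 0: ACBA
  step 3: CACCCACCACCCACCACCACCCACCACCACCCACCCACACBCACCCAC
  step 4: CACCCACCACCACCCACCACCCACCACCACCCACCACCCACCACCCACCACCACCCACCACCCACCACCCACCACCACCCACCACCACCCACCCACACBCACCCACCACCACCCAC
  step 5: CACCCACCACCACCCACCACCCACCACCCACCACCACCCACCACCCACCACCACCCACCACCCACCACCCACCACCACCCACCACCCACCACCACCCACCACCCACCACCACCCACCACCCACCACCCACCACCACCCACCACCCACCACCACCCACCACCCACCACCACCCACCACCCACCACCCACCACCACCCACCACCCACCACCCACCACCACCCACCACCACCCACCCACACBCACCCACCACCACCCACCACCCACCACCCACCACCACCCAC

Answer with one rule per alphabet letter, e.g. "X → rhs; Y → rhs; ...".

A->C, B->ACB, C->CAC

  step 4 ⇒ step 5: CACCCACCACCACCCACCACCCACCACCACCCACCACCCACCACCCACCACCACCCACCACCCACCACCCACCACCACCCACCACCACCCACCCACACBCACCCACCACCACCCAC ⇒ CAC·C·CAC·CAC·CAC·C·CAC·CAC·C·CAC·CAC·C·CAC·CAC·CAC·C·CAC·CAC·C·CAC·CAC·CAC·C·CAC·CAC·C·CAC·CAC·C·CAC·CAC·CAC·C·CAC·CAC·C·CAC·CAC·CAC·C·CAC·CAC·C·CAC·CAC·CAC·C·CAC·CAC·C·CAC·CAC·C·CAC·CAC·CAC·C·CAC·CAC·C·CAC·CAC·CAC·C·CAC·CAC·C·CAC·CAC·CAC·C·CAC·CAC·C·CAC·CAC·C·CAC·CAC·CAC·C·CAC·CAC·C·CAC·CAC·C·CAC·CAC·CAC·C·CAC·CAC·CAC·C·CAC·C·CAC·ACB·CAC·C·CAC·CAC·CAC·C·CAC·CAC·C·CAC·CAC·C·CAC·CAC·CAC·C·CAC
    A ↦ C
    B ↦ ACB
    C ↦ CAC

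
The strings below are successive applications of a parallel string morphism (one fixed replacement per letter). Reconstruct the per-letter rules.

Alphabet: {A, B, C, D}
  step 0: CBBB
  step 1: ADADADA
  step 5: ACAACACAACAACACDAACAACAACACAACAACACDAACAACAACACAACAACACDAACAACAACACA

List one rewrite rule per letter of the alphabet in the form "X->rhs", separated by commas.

A->AC, B->DA, C->A, D->AB

  step 0 ⇒ step 1: CBBB ⇒ A·DA·DA·DA
    B ↦ DA
    C ↦ A
    A ↦ AC  (constrained at step 1)
    D ↦ AB  (constrained at step 1)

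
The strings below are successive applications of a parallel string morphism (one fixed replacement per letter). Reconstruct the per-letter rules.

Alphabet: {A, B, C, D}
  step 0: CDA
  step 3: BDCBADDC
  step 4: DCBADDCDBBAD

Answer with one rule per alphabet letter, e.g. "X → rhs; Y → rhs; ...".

A->D, B->DC, C->AD, D->B

  step 3 ⇒ step 4: BDCBADDC ⇒ DC·B·AD·DC·D·B·B·AD
    A ↦ D
    B ↦ DC
    C ↦ AD
    D ↦ B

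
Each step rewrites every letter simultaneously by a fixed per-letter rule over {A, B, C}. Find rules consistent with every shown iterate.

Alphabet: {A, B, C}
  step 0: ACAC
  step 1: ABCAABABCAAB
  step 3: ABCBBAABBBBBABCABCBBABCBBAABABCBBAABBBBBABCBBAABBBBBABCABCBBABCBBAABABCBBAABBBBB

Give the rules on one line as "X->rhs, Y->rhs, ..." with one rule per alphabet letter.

  step 0 ⇒ step 1: ACAC ⇒ ABC·AAB·ABC·AAB
    A ↦ ABC
    C ↦ AAB
    B ↦ BB  (constrained at step 1)

A->ABC, B->BB, C->AAB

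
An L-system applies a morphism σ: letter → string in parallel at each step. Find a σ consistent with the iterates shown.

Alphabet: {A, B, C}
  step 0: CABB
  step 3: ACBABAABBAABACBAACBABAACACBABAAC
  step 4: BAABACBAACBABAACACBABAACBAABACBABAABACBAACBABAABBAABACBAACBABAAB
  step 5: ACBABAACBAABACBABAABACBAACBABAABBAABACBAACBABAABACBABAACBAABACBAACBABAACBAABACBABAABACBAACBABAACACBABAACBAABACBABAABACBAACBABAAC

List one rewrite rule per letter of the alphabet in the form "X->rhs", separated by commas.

  step 4 ⇒ step 5: BAABACBAACBABAACACBABAACBAABACBABAABACBAACBABAABBAABACBAACBABAAB ⇒ AC·BA·BA·AC·BA·AB·AC·BA·BA·AB·AC·BA·AC·BA·BA·AB·BA·AB·AC·BA·AC·BA·BA·AB·AC·BA·BA·AC·BA·AB·AC·BA·AC·BA·BA·AC·BA·AB·AC·BA·BA·AB·AC·BA·AC·BA·BA·AC·AC·BA·BA·AC·BA·AB·AC·BA·BA·AB·AC·BA·AC·BA·BA·AC
    A ↦ BA
    B ↦ AC
    C ↦ AB

A->BA, B->AC, C->AB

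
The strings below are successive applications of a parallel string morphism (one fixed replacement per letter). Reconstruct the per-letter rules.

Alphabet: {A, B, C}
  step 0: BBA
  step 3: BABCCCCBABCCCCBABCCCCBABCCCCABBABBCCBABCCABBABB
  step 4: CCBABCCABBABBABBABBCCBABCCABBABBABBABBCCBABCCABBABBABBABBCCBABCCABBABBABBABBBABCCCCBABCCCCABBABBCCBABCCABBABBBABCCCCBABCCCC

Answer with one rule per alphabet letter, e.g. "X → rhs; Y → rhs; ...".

  step 3 ⇒ step 4: BABCCCCBABCCCCBABCCCCBABCCCCABBABBCCBABCCABBABB ⇒ CC·BAB·CC·ABB·ABB·ABB·ABB·CC·BAB·CC·ABB·ABB·ABB·ABB·CC·BAB·CC·ABB·ABB·ABB·ABB·CC·BAB·CC·ABB·ABB·ABB·ABB·BAB·CC·CC·BAB·CC·CC·ABB·ABB·CC·BAB·CC·ABB·ABB·BAB·CC·CC·BAB·CC·CC
    A ↦ BAB
    B ↦ CC
    C ↦ ABB

A->BAB, B->CC, C->ABB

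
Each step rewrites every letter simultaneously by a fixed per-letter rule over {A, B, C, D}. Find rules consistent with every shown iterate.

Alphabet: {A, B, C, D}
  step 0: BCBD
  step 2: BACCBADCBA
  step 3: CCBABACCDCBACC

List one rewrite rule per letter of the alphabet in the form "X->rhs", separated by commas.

A->C, B->C, C->BA, D->DC

  step 2 ⇒ step 3: BACCBADCBA ⇒ C·C·BA·BA·C·C·DC·BA·C·C
    A ↦ C
    B ↦ C
    C ↦ BA
    D ↦ DC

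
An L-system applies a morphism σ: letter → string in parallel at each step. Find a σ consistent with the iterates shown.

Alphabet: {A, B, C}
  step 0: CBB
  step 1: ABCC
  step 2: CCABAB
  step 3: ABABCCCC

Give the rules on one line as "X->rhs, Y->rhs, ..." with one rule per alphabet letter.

  step 2 ⇒ step 3: CCABAB ⇒ AB·AB·C·C·C·C
    A ↦ C
    B ↦ C
    C ↦ AB

A->C, B->C, C->AB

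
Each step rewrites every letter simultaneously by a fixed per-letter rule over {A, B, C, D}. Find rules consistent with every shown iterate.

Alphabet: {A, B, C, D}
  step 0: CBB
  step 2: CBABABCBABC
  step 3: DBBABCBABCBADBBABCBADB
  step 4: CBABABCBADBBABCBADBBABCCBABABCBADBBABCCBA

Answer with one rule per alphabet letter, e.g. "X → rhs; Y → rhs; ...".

  step 3 ⇒ step 4: DBBABCBABCBADBBABCBADB ⇒ C·BA·BA·BC·BA·DB·BA·BC·BA·DB·BA·BC·C·BA·BA·BC·BA·DB·BA·BC·C·BA
    A ↦ BC
    B ↦ BA
    C ↦ DB
    D ↦ C

A->BC, B->BA, C->DB, D->C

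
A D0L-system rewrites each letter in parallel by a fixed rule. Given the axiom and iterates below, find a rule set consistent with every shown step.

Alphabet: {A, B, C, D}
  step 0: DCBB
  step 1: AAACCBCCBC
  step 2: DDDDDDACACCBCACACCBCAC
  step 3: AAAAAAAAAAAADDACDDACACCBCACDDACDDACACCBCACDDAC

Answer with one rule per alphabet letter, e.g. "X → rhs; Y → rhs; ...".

A->DD, B->CBC, C->AC, D->AA

  step 2 ⇒ step 3: DDDDDDACACCBCACACCBCAC ⇒ AA·AA·AA·AA·AA·AA·DD·AC·DD·AC·AC·CBC·AC·DD·AC·DD·AC·AC·CBC·AC·DD·AC
    A ↦ DD
    B ↦ CBC
    C ↦ AC
    D ↦ AA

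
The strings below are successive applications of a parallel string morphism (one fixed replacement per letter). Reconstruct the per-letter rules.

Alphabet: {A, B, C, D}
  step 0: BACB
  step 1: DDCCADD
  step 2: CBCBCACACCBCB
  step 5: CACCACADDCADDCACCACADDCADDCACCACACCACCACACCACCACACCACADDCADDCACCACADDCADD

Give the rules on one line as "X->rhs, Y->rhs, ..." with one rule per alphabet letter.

  step 1 ⇒ step 2: DDCCADD ⇒ CB·CB·CA·CA·C·CB·CB
    A ↦ C
    C ↦ CA
    D ↦ CB
  step 0 ⇒ step 1: BACB ⇒ DD·C·CA·DD
    B ↦ DD

A->C, B->DD, C->CA, D->CB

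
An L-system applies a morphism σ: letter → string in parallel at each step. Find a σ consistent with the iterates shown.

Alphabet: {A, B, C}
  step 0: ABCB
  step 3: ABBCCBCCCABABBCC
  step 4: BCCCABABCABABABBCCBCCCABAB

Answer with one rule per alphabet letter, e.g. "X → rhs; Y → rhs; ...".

  step 3 ⇒ step 4: ABBCCBCCCABABBCC ⇒ BC·C·C·AB·AB·C·AB·AB·AB·BC·C·BC·C·C·AB·AB
    A ↦ BC
    B ↦ C
    C ↦ AB

A->BC, B->C, C->AB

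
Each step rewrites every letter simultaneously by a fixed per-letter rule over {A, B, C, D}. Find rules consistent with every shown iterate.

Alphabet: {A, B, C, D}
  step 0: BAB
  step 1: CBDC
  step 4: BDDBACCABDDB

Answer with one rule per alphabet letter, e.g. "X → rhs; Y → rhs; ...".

A->BD, B->C, C->DB, D->A

  step 0 ⇒ step 1: BAB ⇒ C·BD·C
    A ↦ BD
    B ↦ C
    C ↦ DB  (constrained at step 1)
    D ↦ A  (constrained at step 1)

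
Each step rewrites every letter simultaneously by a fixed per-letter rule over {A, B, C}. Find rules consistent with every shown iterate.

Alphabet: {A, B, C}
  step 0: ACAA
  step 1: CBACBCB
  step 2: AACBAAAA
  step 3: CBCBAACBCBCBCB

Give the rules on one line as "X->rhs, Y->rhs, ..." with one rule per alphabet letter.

A->CB, B->A, C->A

  step 2 ⇒ step 3: AACBAAAA ⇒ CB·CB·A·A·CB·CB·CB·CB
    A ↦ CB
    B ↦ A
    C ↦ A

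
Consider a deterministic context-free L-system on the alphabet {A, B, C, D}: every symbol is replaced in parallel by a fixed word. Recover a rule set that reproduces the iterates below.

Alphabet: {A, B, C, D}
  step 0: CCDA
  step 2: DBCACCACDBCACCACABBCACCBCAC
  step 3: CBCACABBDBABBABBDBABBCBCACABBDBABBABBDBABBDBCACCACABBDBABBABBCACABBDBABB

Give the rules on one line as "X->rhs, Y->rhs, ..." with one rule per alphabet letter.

A->DB, B->CAC, C->ABB, D->CB

  step 2 ⇒ step 3: DBCACCACDBCACCACABBCACCBCAC ⇒ CB·CAC·ABB·DB·ABB·ABB·DB·ABB·CB·CAC·ABB·DB·ABB·ABB·DB·ABB·DB·CAC·CAC·ABB·DB·ABB·ABB·CAC·ABB·DB·ABB
    A ↦ DB
    B ↦ CAC
    C ↦ ABB
    D ↦ CB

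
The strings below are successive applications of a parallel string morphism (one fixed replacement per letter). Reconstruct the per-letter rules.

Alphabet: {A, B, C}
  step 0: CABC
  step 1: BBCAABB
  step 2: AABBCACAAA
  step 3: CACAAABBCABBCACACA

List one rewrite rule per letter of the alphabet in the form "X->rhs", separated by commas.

A->CA, B->A, C->BB

  step 2 ⇒ step 3: AABBCACAAA ⇒ CA·CA·A·A·BB·CA·BB·CA·CA·CA
    A ↦ CA
    B ↦ A
    C ↦ BB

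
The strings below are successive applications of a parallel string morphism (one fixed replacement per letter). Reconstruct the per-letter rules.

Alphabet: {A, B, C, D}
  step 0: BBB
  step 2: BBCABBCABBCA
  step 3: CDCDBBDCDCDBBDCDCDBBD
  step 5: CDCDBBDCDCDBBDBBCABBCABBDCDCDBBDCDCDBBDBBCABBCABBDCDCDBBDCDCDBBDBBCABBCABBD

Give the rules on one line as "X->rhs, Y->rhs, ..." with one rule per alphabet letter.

A->D, B->CD, C->BB, D->CA

  step 2 ⇒ step 3: BBCABBCABBCA ⇒ CD·CD·BB·D·CD·CD·BB·D·CD·CD·BB·D
    A ↦ D
    B ↦ CD
    C ↦ BB
    D ↦ CA  (constrained at step 3)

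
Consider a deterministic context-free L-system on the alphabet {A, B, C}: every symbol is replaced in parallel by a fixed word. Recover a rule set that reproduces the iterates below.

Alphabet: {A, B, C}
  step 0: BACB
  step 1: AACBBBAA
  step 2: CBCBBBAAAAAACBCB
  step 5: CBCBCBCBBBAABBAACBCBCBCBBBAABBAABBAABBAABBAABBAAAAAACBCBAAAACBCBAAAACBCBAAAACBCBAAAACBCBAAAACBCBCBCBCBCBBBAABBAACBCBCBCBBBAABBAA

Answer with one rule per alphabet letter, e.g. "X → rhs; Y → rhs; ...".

  step 1 ⇒ step 2: AACBBBAA ⇒ CB·CB·BB·AA·AA·AA·CB·CB
    A ↦ CB
    B ↦ AA
    C ↦ BB

A->CB, B->AA, C->BB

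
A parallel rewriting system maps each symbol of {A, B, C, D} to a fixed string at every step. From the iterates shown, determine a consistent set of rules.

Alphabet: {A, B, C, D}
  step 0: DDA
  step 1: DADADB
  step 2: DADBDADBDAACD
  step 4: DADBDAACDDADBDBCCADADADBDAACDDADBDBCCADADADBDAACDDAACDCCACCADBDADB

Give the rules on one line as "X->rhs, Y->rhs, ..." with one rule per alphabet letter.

A->DB, B->ACD, C->CCA, D->DA

  step 1 ⇒ step 2: DADADB ⇒ DA·DB·DA·DB·DA·ACD
    A ↦ DB
    B ↦ ACD
    D ↦ DA
    C ↦ CCA  (constrained at step 2)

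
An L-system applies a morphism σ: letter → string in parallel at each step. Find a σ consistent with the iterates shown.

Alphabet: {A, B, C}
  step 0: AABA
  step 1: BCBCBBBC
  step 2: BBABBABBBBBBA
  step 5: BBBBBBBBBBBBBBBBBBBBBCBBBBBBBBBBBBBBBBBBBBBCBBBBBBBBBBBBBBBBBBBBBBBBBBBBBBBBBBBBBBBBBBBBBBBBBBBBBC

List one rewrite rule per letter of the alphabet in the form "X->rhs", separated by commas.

  step 1 ⇒ step 2: BCBCBBBC ⇒ BB·A·BB·A·BB·BB·BB·A
    B ↦ BB
    C ↦ A
  step 0 ⇒ step 1: AABA ⇒ BC·BC·BB·BC
    A ↦ BC

A->BC, B->BB, C->A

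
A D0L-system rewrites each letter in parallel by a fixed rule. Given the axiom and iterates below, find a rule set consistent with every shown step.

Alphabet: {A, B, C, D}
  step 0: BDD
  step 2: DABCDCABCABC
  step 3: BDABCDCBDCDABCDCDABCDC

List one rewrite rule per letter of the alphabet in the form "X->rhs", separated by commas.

  step 2 ⇒ step 3: DABCDCABCABC ⇒ B·D·ABC·DC·B·DC·D·ABC·DC·D·ABC·DC
    A ↦ D
    B ↦ ABC
    C ↦ DC
    D ↦ B

A->D, B->ABC, C->DC, D->B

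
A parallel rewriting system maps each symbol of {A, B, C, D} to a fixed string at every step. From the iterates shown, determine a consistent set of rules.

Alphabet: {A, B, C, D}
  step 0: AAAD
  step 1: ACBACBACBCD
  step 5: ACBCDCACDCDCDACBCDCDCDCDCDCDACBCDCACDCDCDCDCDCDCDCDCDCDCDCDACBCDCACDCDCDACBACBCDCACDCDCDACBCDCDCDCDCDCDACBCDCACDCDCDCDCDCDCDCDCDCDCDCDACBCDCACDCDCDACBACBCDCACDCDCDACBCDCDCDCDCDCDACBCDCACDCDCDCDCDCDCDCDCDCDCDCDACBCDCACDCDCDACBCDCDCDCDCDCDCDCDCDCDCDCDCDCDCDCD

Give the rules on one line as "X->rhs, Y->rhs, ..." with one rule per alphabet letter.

  step 0 ⇒ step 1: AAAD ⇒ ACB·ACB·ACB·CD
    A ↦ ACB
    D ↦ CD
    B ↦ CA  (constrained at step 1)
    C ↦ CD  (constrained at step 1)

A->ACB, B->CA, C->CD, D->CD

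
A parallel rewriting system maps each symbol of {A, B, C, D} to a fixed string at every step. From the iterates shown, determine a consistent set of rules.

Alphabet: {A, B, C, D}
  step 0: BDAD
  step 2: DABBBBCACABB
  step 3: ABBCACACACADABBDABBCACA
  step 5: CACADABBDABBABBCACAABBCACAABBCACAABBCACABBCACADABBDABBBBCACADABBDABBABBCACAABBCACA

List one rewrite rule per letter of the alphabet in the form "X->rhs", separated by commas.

  step 2 ⇒ step 3: DABBBBCACABB ⇒ A·BB·CA·CA·CA·CA·DA·BB·DA·BB·CA·CA
    A ↦ BB
    B ↦ CA
    C ↦ DA
    D ↦ A

A->BB, B->CA, C->DA, D->A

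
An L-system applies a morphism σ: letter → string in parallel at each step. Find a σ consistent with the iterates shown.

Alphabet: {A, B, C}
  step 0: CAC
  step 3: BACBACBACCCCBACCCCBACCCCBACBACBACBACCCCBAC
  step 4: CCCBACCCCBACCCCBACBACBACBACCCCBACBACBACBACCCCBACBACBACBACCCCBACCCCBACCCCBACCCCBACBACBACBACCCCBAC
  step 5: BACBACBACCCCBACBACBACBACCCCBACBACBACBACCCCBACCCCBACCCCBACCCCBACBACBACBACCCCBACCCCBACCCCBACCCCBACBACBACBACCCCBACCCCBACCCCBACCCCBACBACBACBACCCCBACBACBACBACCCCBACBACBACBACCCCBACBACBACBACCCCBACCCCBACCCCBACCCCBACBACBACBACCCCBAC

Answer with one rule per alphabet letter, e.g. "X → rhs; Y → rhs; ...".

A->CC, B->C, C->BAC

  step 4 ⇒ step 5: CCCBACCCCBACCCCBACBACBACBACCCCBACBACBACBACCCCBACBACBACBACCCCBACCCCBACCCCBACCCCBACBACBACBACCCCBAC ⇒ BAC·BAC·BAC·C·CC·BAC·BAC·BAC·BAC·C·CC·BAC·BAC·BAC·BAC·C·CC·BAC·C·CC·BAC·C·CC·BAC·C·CC·BAC·BAC·BAC·BAC·C·CC·BAC·C·CC·BAC·C·CC·BAC·C·CC·BAC·BAC·BAC·BAC·C·CC·BAC·C·CC·BAC·C·CC·BAC·C·CC·BAC·BAC·BAC·BAC·C·CC·BAC·BAC·BAC·BAC·C·CC·BAC·BAC·BAC·BAC·C·CC·BAC·BAC·BAC·BAC·C·CC·BAC·C·CC·BAC·C·CC·BAC·C·CC·BAC·BAC·BAC·BAC·C·CC·BAC
    A ↦ CC
    B ↦ C
    C ↦ BAC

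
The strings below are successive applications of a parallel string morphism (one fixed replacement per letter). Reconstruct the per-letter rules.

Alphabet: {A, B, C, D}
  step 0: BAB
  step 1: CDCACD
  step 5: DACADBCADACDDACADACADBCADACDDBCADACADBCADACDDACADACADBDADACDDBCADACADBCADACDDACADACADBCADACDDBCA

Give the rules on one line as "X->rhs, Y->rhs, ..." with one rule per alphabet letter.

  step 0 ⇒ step 1: BAB ⇒ CD·CA·CD
    A ↦ CA
    B ↦ CD
    C ↦ DB  (constrained at step 1)
    D ↦ DA  (constrained at step 1)

A->CA, B->CD, C->DB, D->DA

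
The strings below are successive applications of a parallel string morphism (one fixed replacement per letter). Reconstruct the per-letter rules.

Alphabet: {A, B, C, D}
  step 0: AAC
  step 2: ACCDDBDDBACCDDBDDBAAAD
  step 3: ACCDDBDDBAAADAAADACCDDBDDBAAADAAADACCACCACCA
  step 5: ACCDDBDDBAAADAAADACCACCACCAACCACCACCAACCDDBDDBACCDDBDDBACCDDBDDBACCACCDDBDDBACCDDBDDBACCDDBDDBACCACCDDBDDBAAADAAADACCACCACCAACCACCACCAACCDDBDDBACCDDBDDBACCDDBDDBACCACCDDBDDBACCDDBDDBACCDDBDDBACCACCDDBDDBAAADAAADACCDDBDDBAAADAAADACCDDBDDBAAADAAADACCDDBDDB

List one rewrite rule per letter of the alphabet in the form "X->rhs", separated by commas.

  step 2 ⇒ step 3: ACCDDBDDBACCDDBDDBAAAD ⇒ ACC·DDB·DDB·A·A·AD·A·A·AD·ACC·DDB·DDB·A·A·AD·A·A·AD·ACC·ACC·ACC·A
    A ↦ ACC
    B ↦ AD
    C ↦ DDB
    D ↦ A

A->ACC, B->AD, C->DDB, D->A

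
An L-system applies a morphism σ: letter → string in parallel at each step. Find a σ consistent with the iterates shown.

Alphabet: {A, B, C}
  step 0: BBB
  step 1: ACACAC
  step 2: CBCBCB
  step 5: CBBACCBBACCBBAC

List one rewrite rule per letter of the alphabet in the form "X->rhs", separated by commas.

  step 1 ⇒ step 2: ACACAC ⇒ C·B·C·B·C·B
    A ↦ C
    C ↦ B
  step 0 ⇒ step 1: BBB ⇒ AC·AC·AC
    B ↦ AC

A->C, B->AC, C->B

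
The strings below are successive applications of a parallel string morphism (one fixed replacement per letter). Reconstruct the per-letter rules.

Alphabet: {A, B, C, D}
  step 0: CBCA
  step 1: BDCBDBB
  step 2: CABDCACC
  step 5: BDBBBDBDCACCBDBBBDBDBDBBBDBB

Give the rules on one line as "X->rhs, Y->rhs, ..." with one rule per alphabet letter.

  step 1 ⇒ step 2: BDCBDBB ⇒ C·A·BD·C·A·C·C
    B ↦ C
    C ↦ BD
    D ↦ A
  step 0 ⇒ step 1: CBCA ⇒ BD·C·BD·BB
    A ↦ BB

A->BB, B->C, C->BD, D->A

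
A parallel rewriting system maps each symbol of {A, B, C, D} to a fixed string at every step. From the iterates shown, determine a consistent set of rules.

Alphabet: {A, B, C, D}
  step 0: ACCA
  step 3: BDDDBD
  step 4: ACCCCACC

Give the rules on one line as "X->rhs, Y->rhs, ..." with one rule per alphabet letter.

  step 3 ⇒ step 4: BDDDBD ⇒ AC·C·C·C·AC·C
    B ↦ AC
    D ↦ C
    A ↦ B  (constrained at step 0)
    C ↦ D  (constrained at step 0)

A->B, B->AC, C->D, D->C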